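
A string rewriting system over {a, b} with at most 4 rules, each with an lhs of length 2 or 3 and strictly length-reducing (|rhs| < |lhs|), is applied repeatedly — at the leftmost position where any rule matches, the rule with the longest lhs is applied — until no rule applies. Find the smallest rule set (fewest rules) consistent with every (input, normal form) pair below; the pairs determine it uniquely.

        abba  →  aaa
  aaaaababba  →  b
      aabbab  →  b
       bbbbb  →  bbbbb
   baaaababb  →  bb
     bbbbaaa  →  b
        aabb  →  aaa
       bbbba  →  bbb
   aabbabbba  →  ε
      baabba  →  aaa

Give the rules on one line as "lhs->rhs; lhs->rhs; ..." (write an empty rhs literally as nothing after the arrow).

ab->b; abb->aa; ba->

  | abba => aaa
  | aaaaababba => aaaababba => aaababba => aababba => ababba => babba => bba => b
  | aabbab => aaaab => aaab => aab => ab => b
  | bbbbb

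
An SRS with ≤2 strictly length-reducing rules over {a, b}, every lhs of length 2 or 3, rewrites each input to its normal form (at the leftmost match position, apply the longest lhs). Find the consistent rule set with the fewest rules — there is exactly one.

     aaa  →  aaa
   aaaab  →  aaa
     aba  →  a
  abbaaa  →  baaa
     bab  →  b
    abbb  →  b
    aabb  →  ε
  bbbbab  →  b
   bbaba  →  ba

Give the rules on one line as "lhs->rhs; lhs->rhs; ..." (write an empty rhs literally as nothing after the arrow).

ab->; bb->b

  | aaa
  | aaaab => aaa
  | aba => a
  | abbaaa => baaa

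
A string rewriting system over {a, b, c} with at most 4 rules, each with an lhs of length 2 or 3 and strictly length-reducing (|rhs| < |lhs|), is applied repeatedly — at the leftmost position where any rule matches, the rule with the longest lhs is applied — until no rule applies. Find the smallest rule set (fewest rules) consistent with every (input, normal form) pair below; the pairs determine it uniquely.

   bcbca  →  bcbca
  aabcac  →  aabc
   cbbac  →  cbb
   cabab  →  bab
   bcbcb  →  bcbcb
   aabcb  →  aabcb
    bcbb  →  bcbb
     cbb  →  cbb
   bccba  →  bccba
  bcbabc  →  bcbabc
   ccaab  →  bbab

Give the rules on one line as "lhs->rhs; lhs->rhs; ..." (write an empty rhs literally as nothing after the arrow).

ac->; cab->b; cca->bb

  | bcbca
  | aabcac => aabc
  | cbbac => cbb
  | cabab => bab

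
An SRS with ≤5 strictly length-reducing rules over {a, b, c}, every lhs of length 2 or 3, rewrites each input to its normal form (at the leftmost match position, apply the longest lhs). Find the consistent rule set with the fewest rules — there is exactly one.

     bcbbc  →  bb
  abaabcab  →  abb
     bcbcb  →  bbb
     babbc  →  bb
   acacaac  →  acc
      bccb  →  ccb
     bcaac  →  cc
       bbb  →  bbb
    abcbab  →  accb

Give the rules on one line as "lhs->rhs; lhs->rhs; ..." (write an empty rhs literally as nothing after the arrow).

ba->c; bc->c; ca->b; cbc->bb

  | bcbbc => cbbc => cbc => bb
  | abaabcab => acabcab => abbcab => abcab => acab => abb
  | bcbcb => cbcb => bbb
  | babbc => cbbc => cbc => bb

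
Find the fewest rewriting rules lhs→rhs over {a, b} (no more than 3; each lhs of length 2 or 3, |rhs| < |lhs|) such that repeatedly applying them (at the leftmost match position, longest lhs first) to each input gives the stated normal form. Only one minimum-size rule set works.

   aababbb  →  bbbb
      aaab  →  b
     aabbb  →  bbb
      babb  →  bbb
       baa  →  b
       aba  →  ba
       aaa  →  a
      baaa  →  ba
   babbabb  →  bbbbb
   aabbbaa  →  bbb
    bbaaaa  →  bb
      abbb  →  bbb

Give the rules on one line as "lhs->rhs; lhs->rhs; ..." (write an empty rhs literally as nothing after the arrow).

aa->; ab->b

  | aababbb => babbb => bbbb
  | aaab => ab => b
  | aabbb => bbb
  | babb => bbb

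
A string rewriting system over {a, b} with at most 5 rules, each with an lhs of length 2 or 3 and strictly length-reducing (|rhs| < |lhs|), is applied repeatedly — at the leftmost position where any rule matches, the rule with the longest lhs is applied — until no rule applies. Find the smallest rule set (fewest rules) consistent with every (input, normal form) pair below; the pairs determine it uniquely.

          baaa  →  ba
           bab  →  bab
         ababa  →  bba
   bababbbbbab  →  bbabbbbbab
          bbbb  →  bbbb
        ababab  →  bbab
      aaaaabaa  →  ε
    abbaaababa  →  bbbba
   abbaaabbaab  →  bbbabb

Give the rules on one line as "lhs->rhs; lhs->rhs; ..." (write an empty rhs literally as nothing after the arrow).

  | baaa => aba => ba
  | bab
  | ababa => baba => bba
  | bababbbbbab => bbabbbbbab

aaa->; aab->a; aba->ba; baa->ab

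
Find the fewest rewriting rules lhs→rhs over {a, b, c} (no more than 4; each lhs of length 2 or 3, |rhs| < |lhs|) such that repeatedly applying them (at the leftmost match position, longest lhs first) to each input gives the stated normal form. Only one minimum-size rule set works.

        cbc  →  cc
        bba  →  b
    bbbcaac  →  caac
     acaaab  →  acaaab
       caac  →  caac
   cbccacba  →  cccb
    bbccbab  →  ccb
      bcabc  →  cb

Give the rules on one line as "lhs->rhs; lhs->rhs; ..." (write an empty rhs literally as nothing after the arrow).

ba->; bc->c; cac->cb

  | cbc => cc
  | bba => b
  | bbbcaac => bbcaac => bcaac => caac
  | acaaab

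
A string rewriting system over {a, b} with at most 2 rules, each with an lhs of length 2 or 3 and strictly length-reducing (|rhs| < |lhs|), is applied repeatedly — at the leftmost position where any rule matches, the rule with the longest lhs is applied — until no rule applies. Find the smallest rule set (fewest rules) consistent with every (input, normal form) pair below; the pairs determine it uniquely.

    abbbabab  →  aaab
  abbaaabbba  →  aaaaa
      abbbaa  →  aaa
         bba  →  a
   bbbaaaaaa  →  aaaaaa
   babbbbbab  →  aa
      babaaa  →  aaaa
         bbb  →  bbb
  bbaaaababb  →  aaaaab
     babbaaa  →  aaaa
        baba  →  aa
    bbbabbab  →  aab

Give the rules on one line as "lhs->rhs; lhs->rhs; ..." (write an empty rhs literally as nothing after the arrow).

  | abbbabab => abbaab => abaab => aaab
  | abbaaabbba => abaaabbba => aaaabbba => aaaabba => aaaaba => aaaaa
  | abbbaa => abbaa => abaa => aaa
  | bba => ba => a

ba->a; bab->a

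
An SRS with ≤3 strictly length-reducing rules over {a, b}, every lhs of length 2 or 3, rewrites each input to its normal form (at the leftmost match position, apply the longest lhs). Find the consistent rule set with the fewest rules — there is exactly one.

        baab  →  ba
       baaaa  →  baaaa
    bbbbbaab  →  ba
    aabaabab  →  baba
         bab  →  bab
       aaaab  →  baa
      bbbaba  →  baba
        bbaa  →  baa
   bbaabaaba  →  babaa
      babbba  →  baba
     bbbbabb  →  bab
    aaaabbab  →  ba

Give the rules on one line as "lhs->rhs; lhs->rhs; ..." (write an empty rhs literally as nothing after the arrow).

aab->ba; bb->b

  | baab => bba => ba
  | baaaa
  | bbbbbaab => bbbbaab => bbbaab => bbaab => baab => bba => ba
  | aabaabab => baaabab => babaab => babba => baba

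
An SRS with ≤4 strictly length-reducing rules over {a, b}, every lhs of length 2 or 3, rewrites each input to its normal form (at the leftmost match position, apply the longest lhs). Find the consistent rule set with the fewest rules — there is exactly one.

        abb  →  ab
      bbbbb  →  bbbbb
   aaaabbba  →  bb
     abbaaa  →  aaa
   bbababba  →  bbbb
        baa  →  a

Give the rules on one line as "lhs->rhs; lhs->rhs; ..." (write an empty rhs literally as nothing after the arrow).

aab->b; abb->ab; ba->; bab->bb

  | abb => ab
  | bbbbb
  | aaaabbba => aabbba => bbba => bb
  | abbaaa => abaaa => aaa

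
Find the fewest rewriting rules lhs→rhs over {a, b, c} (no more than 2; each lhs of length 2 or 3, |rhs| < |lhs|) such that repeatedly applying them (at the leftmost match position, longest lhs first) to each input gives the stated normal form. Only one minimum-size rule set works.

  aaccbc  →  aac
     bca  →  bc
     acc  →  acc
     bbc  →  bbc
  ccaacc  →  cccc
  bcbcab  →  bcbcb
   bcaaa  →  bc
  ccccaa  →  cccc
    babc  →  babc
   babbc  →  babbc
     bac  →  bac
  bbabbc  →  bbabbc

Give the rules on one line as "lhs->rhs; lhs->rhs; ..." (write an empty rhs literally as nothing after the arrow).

ca->c; ccb->

  | aaccbc => aac
  | bca => bc
  | acc
  | bbc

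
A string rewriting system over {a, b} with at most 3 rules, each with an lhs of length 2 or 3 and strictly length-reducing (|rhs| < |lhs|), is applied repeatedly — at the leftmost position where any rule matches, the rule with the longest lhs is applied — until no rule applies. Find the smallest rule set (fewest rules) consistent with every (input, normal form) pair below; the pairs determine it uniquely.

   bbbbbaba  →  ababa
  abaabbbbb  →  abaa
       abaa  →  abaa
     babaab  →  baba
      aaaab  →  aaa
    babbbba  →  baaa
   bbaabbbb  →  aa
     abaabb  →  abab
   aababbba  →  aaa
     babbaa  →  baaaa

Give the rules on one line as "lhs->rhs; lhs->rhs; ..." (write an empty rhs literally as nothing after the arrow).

aab->a; bb->a; bbb->aa

  | bbbbbaba => aabbaba => ababa
  | abaabbbbb => ababbbb => abaaab => abaa
  | abaa
  | babaab => baba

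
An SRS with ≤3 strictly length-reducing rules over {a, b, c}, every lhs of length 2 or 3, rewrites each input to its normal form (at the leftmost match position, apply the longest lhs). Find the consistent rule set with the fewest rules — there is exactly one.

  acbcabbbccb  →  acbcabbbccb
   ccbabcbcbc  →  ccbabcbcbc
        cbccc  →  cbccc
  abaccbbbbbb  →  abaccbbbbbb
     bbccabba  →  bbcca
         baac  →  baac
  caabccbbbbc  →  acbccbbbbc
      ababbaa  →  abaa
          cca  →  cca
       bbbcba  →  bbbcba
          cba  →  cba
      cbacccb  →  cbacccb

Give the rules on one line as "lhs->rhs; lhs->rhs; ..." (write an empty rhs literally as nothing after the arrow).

  | acbcabbbccb
  | ccbabcbcbc
  | cbccc
  | abaccbbbbbb

bba->; caa->ac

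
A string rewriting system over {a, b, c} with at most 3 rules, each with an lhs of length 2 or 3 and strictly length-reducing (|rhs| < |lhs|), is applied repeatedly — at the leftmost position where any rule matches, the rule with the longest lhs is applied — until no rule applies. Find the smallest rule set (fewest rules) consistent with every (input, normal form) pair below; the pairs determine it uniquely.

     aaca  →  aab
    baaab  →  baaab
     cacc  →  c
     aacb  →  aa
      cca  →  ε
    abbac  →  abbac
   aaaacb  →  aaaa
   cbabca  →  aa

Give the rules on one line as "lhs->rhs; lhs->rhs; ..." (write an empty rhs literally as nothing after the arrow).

bc->; ca->b; cb->

  | aaca => aab
  | baaab
  | cacc => bcc => c
  | aacb => aa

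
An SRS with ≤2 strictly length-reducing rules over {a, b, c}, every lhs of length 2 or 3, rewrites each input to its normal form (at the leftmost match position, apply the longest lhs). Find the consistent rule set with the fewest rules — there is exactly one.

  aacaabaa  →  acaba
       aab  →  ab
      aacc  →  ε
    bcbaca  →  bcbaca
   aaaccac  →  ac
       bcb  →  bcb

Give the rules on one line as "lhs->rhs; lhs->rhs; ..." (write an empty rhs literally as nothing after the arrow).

aa->a; acc->

  | aacaabaa => acaabaa => acabaa => acaba
  | aab => ab
  | aacc => acc => ε
  | bcbaca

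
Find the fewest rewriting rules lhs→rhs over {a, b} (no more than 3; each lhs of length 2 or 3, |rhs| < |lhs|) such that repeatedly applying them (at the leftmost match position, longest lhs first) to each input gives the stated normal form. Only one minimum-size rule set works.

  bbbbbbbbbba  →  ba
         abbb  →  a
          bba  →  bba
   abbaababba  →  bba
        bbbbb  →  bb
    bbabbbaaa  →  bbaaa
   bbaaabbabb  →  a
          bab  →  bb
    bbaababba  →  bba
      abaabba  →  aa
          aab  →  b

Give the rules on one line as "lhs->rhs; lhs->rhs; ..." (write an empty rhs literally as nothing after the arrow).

  | bbbbbbbbbba => abbbbbbba => bbbbbbba => abbbba => bbbba => aba => ba
  | abbb => bbb => a
  | bba
  | abbaababba => bbaababba => bbababba => bbbabba => aabba => abba => bba

ab->b; bbb->a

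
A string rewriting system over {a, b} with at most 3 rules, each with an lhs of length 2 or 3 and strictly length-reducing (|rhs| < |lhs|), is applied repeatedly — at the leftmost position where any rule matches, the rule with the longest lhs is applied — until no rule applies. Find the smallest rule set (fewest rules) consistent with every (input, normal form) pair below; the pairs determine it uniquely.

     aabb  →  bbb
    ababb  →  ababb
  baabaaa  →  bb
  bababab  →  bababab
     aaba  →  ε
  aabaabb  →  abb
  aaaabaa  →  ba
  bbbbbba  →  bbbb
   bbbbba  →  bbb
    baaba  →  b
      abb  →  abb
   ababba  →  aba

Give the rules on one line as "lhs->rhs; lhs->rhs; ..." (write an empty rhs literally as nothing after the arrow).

  | aabb => bbb
  | ababb
  | baabaaa => bbbaaa => baa => bb
  | bababab

aa->b; bba->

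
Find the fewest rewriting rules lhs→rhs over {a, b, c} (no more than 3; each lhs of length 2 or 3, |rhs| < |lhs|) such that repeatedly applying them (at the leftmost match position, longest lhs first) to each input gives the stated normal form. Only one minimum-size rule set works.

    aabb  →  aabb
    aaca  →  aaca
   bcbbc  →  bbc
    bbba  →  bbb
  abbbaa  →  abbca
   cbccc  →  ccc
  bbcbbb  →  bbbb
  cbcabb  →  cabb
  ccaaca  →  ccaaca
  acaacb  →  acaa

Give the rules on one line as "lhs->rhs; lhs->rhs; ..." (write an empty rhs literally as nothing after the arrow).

  | aabb
  | aaca
  | bcbbc => bbc
  | bbba => bbb

ba->b; baa->ca; cb->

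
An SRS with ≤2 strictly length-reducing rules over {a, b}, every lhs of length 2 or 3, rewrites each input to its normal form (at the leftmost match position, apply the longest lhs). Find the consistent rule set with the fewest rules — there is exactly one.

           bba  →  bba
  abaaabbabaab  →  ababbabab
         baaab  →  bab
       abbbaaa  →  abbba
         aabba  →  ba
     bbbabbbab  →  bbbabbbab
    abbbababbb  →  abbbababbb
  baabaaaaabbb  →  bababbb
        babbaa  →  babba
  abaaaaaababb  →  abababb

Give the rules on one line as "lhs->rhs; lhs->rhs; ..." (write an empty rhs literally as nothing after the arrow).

  | bba
  | abaaabbabaab => abaabbabaab => ababbabaab => ababbabab
  | baaab => baab => bab
  | abbbaaa => abbbaa => abbba

aab->; baa->ba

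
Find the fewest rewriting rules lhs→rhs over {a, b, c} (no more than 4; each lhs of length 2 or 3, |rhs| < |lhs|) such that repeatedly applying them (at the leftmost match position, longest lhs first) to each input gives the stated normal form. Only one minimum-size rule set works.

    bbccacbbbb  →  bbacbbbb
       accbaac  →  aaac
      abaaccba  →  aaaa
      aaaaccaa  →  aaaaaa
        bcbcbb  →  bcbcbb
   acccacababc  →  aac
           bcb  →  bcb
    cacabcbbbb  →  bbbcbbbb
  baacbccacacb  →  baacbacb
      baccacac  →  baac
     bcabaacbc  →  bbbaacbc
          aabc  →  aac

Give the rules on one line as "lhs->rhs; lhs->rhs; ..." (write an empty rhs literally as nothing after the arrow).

  | bbccacbbbb => bbacbbbb
  | accbaac => abaac => aaac
  | abaaccba => aaaccba => aaaba => aaaa
  | aaaaccaa => aaaaaa

ab->a; ca->b; cc->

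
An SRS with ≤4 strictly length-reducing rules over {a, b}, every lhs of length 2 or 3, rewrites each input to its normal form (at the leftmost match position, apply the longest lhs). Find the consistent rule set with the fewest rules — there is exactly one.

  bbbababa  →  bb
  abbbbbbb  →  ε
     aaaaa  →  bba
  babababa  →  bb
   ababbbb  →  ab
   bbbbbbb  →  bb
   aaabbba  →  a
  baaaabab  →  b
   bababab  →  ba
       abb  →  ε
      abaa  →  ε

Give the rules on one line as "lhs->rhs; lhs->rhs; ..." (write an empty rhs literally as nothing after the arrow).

  | bbbababa => aababa => bbaba => baa => bb
  | abbbbbbb => bbbbb => abb => ε
  | aaaaa => baaa => bba
  | babababa => aababa => bbaba => baa => bb

aa->b; abb->; bab->a; bbb->a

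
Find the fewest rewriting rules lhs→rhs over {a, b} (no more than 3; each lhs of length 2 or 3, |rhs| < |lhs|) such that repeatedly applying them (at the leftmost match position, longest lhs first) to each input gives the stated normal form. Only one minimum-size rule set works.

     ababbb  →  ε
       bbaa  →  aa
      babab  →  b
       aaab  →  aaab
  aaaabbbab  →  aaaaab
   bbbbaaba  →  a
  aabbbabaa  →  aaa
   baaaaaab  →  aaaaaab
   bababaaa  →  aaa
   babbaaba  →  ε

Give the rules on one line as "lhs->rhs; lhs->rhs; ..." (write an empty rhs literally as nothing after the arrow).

  | ababbb => bbb => ε
  | bbaa => baa => aa
  | babab => abab => b
  | aaab

aba->; ba->a; bbb->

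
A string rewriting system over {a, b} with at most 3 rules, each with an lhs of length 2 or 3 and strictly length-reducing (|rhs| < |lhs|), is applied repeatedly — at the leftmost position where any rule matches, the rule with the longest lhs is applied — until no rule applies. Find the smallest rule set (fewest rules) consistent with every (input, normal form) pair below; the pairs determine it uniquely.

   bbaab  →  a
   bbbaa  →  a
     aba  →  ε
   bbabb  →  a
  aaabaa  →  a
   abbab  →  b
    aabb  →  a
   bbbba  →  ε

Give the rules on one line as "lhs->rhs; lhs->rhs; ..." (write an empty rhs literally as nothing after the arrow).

aa->; ab->a; bb->a

  | bbaab => aaab => ab => a
  | bbbaa => abaa => aaa => a
  | aba => aa => ε
  | bbabb => aabb => bb => a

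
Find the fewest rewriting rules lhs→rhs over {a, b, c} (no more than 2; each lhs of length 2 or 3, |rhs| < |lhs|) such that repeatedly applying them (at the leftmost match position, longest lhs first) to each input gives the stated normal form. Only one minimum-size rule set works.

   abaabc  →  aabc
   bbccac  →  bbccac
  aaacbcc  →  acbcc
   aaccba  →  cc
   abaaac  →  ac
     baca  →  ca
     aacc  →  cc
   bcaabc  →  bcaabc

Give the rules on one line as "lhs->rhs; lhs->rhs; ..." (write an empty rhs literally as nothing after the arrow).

  | abaabc => aabc
  | bbccac
  | aaacbcc => acbcc
  | aaccba => ccba => cc

aac->c; ba->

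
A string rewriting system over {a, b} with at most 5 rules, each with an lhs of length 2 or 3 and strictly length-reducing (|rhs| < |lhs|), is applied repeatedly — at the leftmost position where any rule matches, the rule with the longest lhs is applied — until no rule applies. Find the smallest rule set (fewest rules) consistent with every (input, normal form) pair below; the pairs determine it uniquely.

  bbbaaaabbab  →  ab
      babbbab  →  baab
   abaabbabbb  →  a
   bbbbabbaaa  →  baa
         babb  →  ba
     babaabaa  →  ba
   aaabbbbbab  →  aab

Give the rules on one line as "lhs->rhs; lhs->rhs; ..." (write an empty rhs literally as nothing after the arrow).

  | bbbaaaabbab => aaaabbab => aabbab => aaab => ab
  | babbbab => baab
  | abaabbabbb => aabbabbb => aaabbb => abbb => a
  | bbbbabbaaa => babbaaa => baaaa => baa

aaa->a; aba->a; bb->; bbb->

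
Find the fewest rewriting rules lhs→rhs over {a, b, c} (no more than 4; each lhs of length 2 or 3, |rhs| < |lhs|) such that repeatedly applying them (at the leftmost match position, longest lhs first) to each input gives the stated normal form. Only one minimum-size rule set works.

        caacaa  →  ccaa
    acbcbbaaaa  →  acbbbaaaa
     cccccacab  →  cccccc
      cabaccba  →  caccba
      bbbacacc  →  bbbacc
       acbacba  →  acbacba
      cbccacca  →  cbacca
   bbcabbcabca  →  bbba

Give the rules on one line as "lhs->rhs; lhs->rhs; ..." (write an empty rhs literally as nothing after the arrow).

  | caacaa => cacaa => ccaa
  | acbcbbaaaa => acbbbaaaa
  | cccccacab => ccccccab => cccccc
  | cabaccba => caccba

ab->; aca->ca; bc->b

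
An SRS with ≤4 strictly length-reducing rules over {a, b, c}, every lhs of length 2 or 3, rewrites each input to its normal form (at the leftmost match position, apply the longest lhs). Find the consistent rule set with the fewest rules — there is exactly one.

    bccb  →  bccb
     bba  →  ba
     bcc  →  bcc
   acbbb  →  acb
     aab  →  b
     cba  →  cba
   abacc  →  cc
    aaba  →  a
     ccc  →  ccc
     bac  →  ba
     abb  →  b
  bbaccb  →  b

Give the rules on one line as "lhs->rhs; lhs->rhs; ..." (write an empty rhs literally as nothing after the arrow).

  | bccb
  | bba => ba
  | bcc
  | acbbb => acbb => acb

ab->b; aba->; bac->ba; bb->b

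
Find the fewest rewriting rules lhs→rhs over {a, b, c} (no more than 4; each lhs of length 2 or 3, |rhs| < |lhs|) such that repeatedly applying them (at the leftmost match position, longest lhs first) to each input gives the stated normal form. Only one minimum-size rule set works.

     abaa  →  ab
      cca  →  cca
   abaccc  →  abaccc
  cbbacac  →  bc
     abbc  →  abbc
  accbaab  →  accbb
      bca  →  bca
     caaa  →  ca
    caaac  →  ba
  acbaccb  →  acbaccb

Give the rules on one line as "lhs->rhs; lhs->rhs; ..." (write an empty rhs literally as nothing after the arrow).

  | abaa => ab
  | cca
  | abaccc
  | cbbacac => cacac => baac => bc

aa->; bba->a; cac->ba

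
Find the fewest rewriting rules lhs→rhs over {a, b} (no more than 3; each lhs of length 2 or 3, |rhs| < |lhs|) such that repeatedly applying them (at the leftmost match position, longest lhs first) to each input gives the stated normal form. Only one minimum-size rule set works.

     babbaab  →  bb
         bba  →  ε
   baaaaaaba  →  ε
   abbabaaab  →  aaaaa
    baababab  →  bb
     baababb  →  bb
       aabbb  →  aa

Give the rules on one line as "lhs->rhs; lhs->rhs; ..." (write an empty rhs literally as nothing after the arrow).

  | babbaab => bbbaab => bab => bb
  | bba => ε
  | baaaaaaba => baaaaaba => baaaaba => baaaba => baaba => baba => bba => ε
  | abbabaaab => ababaaab => aabaaab => aaaaab => aaaaa

ab->a; ba->b; bba->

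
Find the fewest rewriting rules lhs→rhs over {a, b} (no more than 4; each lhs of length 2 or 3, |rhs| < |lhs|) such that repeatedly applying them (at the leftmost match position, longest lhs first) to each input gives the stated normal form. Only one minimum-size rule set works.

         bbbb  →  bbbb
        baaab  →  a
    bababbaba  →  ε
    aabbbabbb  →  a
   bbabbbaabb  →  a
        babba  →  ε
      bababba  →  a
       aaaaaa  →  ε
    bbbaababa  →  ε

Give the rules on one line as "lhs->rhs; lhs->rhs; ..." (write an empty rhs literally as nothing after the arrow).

  | bbbb
  | baaab => aaab => ab => a
  | bababbaba => ababbaba => aabbaba => bbaba => baba => aba => aa => ε
  | aabbbabbb => bbbabbb => bbabbb => babbb => abbb => abb => ab => a

aa->; ab->a; ba->a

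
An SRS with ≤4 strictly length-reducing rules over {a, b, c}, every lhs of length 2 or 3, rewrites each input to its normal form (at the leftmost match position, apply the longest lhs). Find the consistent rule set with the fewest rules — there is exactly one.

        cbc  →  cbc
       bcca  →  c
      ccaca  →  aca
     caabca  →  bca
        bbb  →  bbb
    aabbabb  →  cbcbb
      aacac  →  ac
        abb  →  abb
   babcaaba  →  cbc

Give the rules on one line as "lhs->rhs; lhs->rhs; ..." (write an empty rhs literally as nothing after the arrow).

aa->c; ba->c; cc->

  | cbc
  | bcca => ba => c
  | ccaca => aca
  | caabca => ccbca => bca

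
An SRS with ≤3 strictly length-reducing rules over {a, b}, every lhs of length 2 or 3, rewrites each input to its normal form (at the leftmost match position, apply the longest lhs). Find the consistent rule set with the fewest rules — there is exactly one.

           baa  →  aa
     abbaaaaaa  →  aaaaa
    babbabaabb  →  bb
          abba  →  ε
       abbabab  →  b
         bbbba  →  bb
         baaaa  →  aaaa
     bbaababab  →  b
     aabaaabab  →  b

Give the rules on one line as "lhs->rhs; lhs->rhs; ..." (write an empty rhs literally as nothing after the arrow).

  | baa => aa
  | abbaaaaaa => bbaaaaaa => aaaaa
  | babbabaabb => abbabaabb => bbabaabb => baabb => aabb => abb => bb
  | abba => bba => ε

ab->b; ba->a; bba->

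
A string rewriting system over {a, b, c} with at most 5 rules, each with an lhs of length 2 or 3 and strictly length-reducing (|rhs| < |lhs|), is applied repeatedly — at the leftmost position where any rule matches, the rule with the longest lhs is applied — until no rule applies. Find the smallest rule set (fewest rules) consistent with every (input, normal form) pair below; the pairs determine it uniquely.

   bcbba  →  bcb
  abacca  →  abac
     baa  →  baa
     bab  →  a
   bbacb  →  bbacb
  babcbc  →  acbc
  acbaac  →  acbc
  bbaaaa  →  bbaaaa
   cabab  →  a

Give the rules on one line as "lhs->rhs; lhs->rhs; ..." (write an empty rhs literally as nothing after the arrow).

  | bcbba => bcba => bcb
  | abacca => abac
  | baa
  | bab => a

bab->a; ca->; cba->cb; cbb->cb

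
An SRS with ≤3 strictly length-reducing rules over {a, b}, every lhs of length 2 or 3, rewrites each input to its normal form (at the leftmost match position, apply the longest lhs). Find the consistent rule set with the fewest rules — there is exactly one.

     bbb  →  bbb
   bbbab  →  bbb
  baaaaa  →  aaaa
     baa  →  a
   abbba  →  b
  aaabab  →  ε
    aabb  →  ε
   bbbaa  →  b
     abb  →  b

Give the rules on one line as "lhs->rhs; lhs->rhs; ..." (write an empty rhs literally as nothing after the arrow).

ab->; aba->b; ba->

  | bbb
  | bbbab => bbb
  | baaaaa => aaaa
  | baa => a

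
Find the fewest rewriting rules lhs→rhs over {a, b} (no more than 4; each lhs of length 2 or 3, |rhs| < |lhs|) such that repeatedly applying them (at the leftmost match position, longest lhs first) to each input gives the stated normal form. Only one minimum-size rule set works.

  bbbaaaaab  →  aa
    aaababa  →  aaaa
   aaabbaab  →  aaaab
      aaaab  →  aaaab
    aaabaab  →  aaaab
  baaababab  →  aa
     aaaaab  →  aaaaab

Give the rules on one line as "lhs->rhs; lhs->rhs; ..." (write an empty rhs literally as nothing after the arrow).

  | bbbaaaaab => bbaaaaab => baaaaab => abaaab => aabab => aa
  | aaababa => aaaa
  | aaabbaab => aaabaab => aaaabb => aaaab
  | aaaab

baa->ab; bab->; bb->b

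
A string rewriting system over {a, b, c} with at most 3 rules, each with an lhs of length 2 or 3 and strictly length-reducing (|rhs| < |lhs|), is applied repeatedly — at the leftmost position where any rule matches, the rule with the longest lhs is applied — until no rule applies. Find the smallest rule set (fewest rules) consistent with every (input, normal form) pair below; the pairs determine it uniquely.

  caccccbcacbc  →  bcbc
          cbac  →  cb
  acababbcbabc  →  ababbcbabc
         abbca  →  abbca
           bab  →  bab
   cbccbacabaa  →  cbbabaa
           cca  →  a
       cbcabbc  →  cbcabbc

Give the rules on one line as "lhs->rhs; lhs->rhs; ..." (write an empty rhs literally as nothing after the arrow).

ac->; cc->

  | caccccbcacbc => ccccbcacbc => ccbcacbc => bcacbc => bcbc
  | cbac => cb
  | acababbcbabc => ababbcbabc
  | abbca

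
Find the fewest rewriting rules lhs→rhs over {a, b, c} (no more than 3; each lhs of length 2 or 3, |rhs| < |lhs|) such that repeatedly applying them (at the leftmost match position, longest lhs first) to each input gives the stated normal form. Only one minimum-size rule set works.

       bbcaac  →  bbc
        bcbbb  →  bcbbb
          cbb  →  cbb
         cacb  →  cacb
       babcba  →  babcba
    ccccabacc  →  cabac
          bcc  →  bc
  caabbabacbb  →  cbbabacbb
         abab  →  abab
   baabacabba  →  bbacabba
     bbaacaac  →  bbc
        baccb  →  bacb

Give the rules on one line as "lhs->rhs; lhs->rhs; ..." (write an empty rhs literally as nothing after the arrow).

aa->; cc->c

  | bbcaac => bbcc => bbc
  | bcbbb
  | cbb
  | cacb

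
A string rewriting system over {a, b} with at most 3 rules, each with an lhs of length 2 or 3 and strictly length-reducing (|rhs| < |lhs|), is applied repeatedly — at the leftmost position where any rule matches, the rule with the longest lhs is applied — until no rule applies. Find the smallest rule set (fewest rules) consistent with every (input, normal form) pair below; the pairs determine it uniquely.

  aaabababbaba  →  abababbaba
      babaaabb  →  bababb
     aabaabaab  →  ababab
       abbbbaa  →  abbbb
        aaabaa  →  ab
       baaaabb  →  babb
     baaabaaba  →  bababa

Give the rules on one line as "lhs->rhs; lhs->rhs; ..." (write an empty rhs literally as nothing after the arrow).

aa->; aab->ab

  | aaabababbaba => abababbaba
  | babaaabb => bababb
  | aabaabaab => abaabaab => ababaab => ababab
  | abbbbaa => abbbb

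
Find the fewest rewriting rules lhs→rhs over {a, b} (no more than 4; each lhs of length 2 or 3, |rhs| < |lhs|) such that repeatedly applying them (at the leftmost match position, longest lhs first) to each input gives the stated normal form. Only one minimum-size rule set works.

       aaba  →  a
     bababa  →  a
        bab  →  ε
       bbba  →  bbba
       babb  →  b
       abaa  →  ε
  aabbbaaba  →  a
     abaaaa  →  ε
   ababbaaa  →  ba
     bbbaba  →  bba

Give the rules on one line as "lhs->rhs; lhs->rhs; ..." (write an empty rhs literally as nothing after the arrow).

aa->; aab->aa; ab->; bab->

  | aaba => aaa => a
  | bababa => aba => a
  | bab => ε
  | bbba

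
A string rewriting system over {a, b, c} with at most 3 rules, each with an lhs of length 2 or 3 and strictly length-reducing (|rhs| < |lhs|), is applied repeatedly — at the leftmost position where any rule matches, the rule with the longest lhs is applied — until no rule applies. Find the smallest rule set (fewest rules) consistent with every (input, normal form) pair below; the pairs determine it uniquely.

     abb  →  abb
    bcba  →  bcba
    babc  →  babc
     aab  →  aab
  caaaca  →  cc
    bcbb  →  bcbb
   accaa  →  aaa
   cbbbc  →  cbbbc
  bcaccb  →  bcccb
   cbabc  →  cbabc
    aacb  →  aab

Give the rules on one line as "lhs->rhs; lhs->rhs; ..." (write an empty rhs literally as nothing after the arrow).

ac->a; ca->c

  | abb
  | bcba
  | babc
  | aab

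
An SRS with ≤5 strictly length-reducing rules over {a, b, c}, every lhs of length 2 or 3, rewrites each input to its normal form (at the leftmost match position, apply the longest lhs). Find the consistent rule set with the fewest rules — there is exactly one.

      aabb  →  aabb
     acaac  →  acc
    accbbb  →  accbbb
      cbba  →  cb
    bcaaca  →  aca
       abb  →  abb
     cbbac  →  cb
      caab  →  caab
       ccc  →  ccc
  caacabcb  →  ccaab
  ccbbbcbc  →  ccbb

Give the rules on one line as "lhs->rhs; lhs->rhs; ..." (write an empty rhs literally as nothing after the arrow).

aac->c; ba->; bc->b; bcb->ab

  | aabb
  | acaac => acc
  | accbbb
  | cbba => cb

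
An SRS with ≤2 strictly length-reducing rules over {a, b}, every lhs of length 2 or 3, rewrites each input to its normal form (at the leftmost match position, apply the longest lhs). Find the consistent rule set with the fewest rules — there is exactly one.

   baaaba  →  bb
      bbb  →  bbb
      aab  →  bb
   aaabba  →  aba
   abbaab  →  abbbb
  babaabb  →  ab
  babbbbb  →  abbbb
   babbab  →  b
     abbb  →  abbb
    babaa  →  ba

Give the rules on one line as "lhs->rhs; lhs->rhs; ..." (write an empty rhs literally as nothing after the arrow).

  | baaaba => bbaba => baa => bb
  | bbb
  | aab => bb
  | aaabba => babba => aba

aa->b; bab->a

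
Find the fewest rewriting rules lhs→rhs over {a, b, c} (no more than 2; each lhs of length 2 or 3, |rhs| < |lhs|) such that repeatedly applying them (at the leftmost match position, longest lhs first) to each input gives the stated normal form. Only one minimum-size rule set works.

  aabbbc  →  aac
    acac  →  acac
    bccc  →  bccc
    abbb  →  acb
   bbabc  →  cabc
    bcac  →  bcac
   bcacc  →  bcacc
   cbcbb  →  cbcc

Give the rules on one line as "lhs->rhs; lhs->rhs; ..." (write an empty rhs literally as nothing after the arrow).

aab->aa; bb->c

  | aabbbc => aabbc => aabc => aac
  | acac
  | bccc
  | abbb => acb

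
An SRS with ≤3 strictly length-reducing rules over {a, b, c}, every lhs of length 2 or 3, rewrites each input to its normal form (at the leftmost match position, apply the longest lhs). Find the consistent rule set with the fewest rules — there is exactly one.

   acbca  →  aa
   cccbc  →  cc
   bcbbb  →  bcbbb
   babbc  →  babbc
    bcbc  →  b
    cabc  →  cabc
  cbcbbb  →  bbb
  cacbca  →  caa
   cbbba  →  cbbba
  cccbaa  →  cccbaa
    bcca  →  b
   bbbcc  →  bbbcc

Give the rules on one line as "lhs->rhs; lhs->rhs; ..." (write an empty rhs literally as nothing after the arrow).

  | acbca => aa
  | cccbc => cc
  | bcbbb
  | babbc

cbc->; cca->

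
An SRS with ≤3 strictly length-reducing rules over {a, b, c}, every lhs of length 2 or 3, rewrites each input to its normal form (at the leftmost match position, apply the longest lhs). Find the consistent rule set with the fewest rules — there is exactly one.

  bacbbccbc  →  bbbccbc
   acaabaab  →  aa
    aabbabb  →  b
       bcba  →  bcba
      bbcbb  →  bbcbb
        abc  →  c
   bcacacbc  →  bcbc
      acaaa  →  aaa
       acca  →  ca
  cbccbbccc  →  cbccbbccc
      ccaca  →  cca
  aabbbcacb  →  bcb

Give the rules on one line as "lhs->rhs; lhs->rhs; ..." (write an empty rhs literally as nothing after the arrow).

ab->; ac->

  | bacbbccbc => bbbccbc
  | acaabaab => aabaab => aaab => aa
  | aabbabb => ababb => abb => b
  | bcba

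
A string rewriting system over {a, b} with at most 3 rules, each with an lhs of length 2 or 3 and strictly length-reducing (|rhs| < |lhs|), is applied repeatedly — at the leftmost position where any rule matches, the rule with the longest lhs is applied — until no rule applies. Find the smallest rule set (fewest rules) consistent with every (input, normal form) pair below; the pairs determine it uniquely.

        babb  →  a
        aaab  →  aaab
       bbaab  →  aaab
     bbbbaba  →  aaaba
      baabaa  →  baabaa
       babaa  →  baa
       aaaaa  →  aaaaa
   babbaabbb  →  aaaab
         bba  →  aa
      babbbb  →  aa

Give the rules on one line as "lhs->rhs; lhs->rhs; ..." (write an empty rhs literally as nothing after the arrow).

bab->b; bb->a

  | babb => bb => a
  | aaab
  | bbaab => aaab
  | bbbbaba => abbaba => aaaba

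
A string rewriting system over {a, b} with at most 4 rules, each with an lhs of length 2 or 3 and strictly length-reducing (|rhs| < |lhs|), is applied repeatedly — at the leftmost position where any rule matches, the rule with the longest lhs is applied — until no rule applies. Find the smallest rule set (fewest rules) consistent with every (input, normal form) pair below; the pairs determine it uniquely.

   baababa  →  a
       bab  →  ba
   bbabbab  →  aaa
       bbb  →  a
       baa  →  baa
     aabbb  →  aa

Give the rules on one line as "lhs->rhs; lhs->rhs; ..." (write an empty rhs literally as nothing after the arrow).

ab->a; aba->bb; abb->a; bb->a

  | baababa => babbba => baba => bbb => ab => a
  | bab => ba
  | bbabbab => aabbab => aaab => aaa
  | bbb => ab => a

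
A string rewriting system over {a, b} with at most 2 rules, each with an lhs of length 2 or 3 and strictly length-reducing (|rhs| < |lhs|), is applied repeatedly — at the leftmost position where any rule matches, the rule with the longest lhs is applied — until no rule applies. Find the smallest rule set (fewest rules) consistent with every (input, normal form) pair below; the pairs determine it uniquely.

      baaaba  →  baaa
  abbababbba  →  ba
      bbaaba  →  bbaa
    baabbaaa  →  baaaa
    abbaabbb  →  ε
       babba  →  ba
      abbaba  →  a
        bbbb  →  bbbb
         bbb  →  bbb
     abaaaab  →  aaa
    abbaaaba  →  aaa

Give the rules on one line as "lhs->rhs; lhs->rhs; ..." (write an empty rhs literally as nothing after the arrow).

  | baaaba => baaa
  | abbababbba => ababbba => abbba => ba
  | bbaaba => bbaa
  | baabbaaa => baaaa

ab->; abb->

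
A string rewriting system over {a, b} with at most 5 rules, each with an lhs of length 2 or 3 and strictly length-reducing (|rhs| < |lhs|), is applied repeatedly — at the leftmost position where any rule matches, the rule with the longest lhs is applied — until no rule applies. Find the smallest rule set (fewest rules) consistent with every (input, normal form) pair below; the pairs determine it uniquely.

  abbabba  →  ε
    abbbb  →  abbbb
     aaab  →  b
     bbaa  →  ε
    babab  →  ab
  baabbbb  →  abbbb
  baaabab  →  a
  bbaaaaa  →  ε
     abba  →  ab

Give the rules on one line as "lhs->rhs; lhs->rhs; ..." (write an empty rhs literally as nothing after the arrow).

aa->a; aaa->; ba->; bab->a

  | abbabba => ababa => aaa => ε
  | abbbb
  | aaab => b
  | bbaa => ba => ε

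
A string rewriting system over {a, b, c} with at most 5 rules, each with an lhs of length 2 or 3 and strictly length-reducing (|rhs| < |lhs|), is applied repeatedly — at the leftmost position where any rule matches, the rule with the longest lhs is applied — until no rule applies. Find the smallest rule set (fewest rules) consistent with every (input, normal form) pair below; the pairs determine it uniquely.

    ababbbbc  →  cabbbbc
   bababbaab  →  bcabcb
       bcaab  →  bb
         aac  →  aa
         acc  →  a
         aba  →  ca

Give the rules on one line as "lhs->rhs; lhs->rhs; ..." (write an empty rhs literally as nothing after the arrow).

  | ababbbbc => cabbbbc
  | bababbaab => bcabbaab => bcabcb
  | bcaab => bb
  | aac => aa

aba->ca; ac->a; baa->c; caa->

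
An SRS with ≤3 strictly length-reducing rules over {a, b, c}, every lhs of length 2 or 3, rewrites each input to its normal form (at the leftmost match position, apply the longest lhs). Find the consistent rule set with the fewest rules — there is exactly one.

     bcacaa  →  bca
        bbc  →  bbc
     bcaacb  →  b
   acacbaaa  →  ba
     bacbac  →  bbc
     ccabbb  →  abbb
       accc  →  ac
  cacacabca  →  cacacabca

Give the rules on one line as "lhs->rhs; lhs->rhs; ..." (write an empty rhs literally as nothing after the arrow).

  | bcacaa => bcacb => bca
  | bbc
  | bcaacb => bcbcb => bcb => b
  | acacbaaa => acaaaa => acbaa => aaa => ba

aa->b; cb->; cc->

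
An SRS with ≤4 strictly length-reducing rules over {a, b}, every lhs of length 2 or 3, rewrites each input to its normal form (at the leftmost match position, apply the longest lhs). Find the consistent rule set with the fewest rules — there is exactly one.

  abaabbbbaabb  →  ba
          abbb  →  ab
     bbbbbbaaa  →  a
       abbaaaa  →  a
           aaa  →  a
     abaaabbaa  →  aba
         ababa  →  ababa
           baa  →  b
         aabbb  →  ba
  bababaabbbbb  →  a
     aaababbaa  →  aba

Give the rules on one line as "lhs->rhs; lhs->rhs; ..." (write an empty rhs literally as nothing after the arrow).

  | abaabbbbaabb => abbabbbaabb => aabbbaabb => babbaabb => baaabb => babb => ba
  | abbb => ab
  | bbbbbbaaa => bbbbaaa => bbaaa => aaa => a
  | abbaaaa => aaaaa => aaa => a

aa->; aab->ba; bb->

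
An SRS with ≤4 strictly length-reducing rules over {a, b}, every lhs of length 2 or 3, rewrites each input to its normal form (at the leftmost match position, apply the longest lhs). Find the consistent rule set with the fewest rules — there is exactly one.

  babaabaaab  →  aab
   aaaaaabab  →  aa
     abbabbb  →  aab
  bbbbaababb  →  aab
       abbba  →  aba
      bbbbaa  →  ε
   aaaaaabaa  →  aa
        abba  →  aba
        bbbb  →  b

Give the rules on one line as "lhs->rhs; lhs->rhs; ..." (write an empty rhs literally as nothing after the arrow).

aaa->aa; baa->; bab->aa; bb->b

  | babaabaaab => aaaabaaab => aaabaaab => aabaaab => aaab => aab
  | aaaaaabab => aaaaabab => aaaabab => aaabab => aabab => aaaa => aaa => aa
  | abbabbb => ababbb => aaabb => aabb => aab
  | bbbbaababb => bbbaababb => bbaababb => baababb => babb => aab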